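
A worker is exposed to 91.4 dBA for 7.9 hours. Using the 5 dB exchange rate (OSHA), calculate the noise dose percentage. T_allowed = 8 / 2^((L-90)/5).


Given values:
  L = 91.4 dBA, T = 7.9 hours
Formula: T_allowed = 8 / 2^((L - 90) / 5)
Compute exponent: (91.4 - 90) / 5 = 0.28
Compute 2^(0.28) = 1.214195
T_allowed = 8 / 1.214195 = 6.588728 hours
Dose = (T / T_allowed) * 100
Dose = (7.9 / 6.588728) * 100 = 119.9

119.9 %


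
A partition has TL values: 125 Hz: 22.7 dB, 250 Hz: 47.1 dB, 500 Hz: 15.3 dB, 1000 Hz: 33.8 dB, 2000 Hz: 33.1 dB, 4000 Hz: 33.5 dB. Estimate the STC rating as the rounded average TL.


Given TL values at each frequency:
  125 Hz: 22.7 dB
  250 Hz: 47.1 dB
  500 Hz: 15.3 dB
  1000 Hz: 33.8 dB
  2000 Hz: 33.1 dB
  4000 Hz: 33.5 dB
Formula: STC ~ round(average of TL values)
Sum = 22.7 + 47.1 + 15.3 + 33.8 + 33.1 + 33.5 = 185.5
Average = 185.5 / 6 = 30.92
Rounded: 31

31


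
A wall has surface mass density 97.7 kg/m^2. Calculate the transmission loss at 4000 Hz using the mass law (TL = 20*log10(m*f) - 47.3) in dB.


Given values:
  m = 97.7 kg/m^2, f = 4000 Hz
Formula: TL = 20 * log10(m * f) - 47.3
Compute m * f = 97.7 * 4000 = 390800.0
Compute log10(390800.0) = 5.591955
Compute 20 * 5.591955 = 111.8391
TL = 111.8391 - 47.3 = 64.54

64.54 dB


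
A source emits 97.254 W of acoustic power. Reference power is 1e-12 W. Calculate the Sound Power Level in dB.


Given values:
  W = 97.254 W
  W_ref = 1e-12 W
Formula: SWL = 10 * log10(W / W_ref)
Compute ratio: W / W_ref = 97254000000000
Compute log10: log10(97254000000000) = 13.987907
Multiply: SWL = 10 * 13.987907 = 139.88

139.88 dB


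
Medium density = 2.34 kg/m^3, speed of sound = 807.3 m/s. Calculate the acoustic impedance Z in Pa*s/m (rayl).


Given values:
  rho = 2.34 kg/m^3
  c = 807.3 m/s
Formula: Z = rho * c
Z = 2.34 * 807.3
Z = 1889.08

1889.08 rayl


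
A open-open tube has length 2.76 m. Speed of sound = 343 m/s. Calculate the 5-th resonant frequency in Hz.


Given values:
  Tube type: open-open, L = 2.76 m, c = 343 m/s, n = 5
Formula: f_n = n * c / (2 * L)
Compute 2 * L = 2 * 2.76 = 5.52
f = 5 * 343 / 5.52
f = 310.69

310.69 Hz


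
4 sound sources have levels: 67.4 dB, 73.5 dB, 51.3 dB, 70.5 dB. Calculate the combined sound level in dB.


Formula: L_total = 10 * log10( sum(10^(Li/10)) )
  Source 1: 10^(67.4/10) = 5495408.7386
  Source 2: 10^(73.5/10) = 22387211.3857
  Source 3: 10^(51.3/10) = 134896.2883
  Source 4: 10^(70.5/10) = 11220184.543
Sum of linear values = 39237700.9556
L_total = 10 * log10(39237700.9556) = 75.94

75.94 dB


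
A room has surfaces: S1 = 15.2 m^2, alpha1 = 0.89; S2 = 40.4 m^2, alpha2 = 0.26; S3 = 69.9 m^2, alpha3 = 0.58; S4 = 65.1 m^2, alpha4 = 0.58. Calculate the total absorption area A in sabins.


Given surfaces:
  Surface 1: 15.2 * 0.89 = 13.528
  Surface 2: 40.4 * 0.26 = 10.504
  Surface 3: 69.9 * 0.58 = 40.542
  Surface 4: 65.1 * 0.58 = 37.758
Formula: A = sum(Si * alpha_i)
A = 13.528 + 10.504 + 40.542 + 37.758
A = 102.33

102.33 sabins


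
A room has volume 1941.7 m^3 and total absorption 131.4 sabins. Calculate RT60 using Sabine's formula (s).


Given values:
  V = 1941.7 m^3
  A = 131.4 sabins
Formula: RT60 = 0.161 * V / A
Numerator: 0.161 * 1941.7 = 312.6137
RT60 = 312.6137 / 131.4 = 2.379

2.379 s


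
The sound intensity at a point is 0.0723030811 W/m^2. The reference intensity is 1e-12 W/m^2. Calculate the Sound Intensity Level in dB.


Given values:
  I = 0.0723030811 W/m^2
  I_ref = 1e-12 W/m^2
Formula: SIL = 10 * log10(I / I_ref)
Compute ratio: I / I_ref = 72303081100
Compute log10: log10(72303081100) = 10.859157
Multiply: SIL = 10 * 10.859157 = 108.59

108.59 dB


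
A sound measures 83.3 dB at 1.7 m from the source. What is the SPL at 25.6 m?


Given values:
  SPL1 = 83.3 dB, r1 = 1.7 m, r2 = 25.6 m
Formula: SPL2 = SPL1 - 20 * log10(r2 / r1)
Compute ratio: r2 / r1 = 25.6 / 1.7 = 15.0588
Compute log10: log10(15.0588) = 1.17779
Compute drop: 20 * 1.17779 = 23.5558
SPL2 = 83.3 - 23.5558 = 59.74

59.74 dB


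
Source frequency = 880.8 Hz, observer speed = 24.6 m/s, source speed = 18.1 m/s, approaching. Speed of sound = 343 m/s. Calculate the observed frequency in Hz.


Given values:
  f_s = 880.8 Hz, v_o = 24.6 m/s, v_s = 18.1 m/s
  Direction: approaching
Formula: f_o = f_s * (c + v_o) / (c - v_s)
Numerator: c + v_o = 343 + 24.6 = 367.6
Denominator: c - v_s = 343 - 18.1 = 324.9
f_o = 880.8 * 367.6 / 324.9 = 996.56

996.56 Hz


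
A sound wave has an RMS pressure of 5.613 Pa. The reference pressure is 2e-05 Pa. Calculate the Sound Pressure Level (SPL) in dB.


Given values:
  p = 5.613 Pa
  p_ref = 2e-05 Pa
Formula: SPL = 20 * log10(p / p_ref)
Compute ratio: p / p_ref = 5.613 / 2e-05 = 280650
Compute log10: log10(280650) = 5.448165
Multiply: SPL = 20 * 5.448165 = 108.96

108.96 dB


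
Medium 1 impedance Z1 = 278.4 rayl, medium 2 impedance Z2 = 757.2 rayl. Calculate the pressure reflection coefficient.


Given values:
  Z1 = 278.4 rayl, Z2 = 757.2 rayl
Formula: R = (Z2 - Z1) / (Z2 + Z1)
Numerator: Z2 - Z1 = 757.2 - 278.4 = 478.8
Denominator: Z2 + Z1 = 757.2 + 278.4 = 1035.6
R = 478.8 / 1035.6 = 0.4623

0.4623


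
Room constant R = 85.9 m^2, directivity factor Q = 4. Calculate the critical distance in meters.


Given values:
  R = 85.9 m^2, Q = 4
Formula: d_c = 0.141 * sqrt(Q * R)
Compute Q * R = 4 * 85.9 = 343.6
Compute sqrt(343.6) = 18.5365
d_c = 0.141 * 18.5365 = 2.614

2.614 m


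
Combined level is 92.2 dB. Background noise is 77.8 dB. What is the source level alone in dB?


Given values:
  L_total = 92.2 dB, L_bg = 77.8 dB
Formula: L_source = 10 * log10(10^(L_total/10) - 10^(L_bg/10))
Convert to linear:
  10^(92.2/10) = 1659586907.4376
  10^(77.8/10) = 60255958.6074
Difference: 1659586907.4376 - 60255958.6074 = 1599330948.8302
L_source = 10 * log10(1599330948.8302) = 92.04

92.04 dB


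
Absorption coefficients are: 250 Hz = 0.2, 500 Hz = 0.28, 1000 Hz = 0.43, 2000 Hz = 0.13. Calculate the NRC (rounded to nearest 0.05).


Given values:
  a_250 = 0.2, a_500 = 0.28
  a_1000 = 0.43, a_2000 = 0.13
Formula: NRC = (a250 + a500 + a1000 + a2000) / 4
Sum = 0.2 + 0.28 + 0.43 + 0.13 = 1.04
NRC = 1.04 / 4 = 0.26
Rounded to nearest 0.05: 0.25

0.25


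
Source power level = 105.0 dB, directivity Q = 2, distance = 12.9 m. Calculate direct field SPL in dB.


Given values:
  Lw = 105.0 dB, Q = 2, r = 12.9 m
Formula: SPL = Lw + 10 * log10(Q / (4 * pi * r^2))
Compute 4 * pi * r^2 = 4 * pi * 12.9^2 = 2091.1697
Compute Q / denom = 2 / 2091.1697 = 0.0009564
Compute 10 * log10(0.0009564) = -30.1936
SPL = 105.0 + (-30.1936) = 74.81

74.81 dB


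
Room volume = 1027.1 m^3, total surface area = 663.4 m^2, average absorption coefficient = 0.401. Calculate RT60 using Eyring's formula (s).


Given values:
  V = 1027.1 m^3, S = 663.4 m^2, alpha = 0.401
Formula: RT60 = 0.161 * V / (-S * ln(1 - alpha))
Compute ln(1 - 0.401) = ln(0.599) = -0.512494
Denominator: -663.4 * -0.512494 = 339.9885
Numerator: 0.161 * 1027.1 = 165.3631
RT60 = 165.3631 / 339.9885 = 0.486

0.486 s


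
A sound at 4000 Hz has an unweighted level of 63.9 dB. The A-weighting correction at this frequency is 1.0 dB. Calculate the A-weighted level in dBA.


Given values:
  SPL = 63.9 dB
  A-weighting at 4000 Hz = 1.0 dB
Formula: L_A = SPL + A_weight
L_A = 63.9 + (1.0)
L_A = 64.9

64.9 dBA


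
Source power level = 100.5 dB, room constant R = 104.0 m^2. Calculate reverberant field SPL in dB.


Given values:
  Lw = 100.5 dB, R = 104.0 m^2
Formula: SPL = Lw + 10 * log10(4 / R)
Compute 4 / R = 4 / 104.0 = 0.038462
Compute 10 * log10(0.038462) = -14.1497
SPL = 100.5 + (-14.1497) = 86.35

86.35 dB


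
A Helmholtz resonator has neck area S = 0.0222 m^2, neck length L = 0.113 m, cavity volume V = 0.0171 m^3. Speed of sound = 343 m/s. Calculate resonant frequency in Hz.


Given values:
  S = 0.0222 m^2, L = 0.113 m, V = 0.0171 m^3, c = 343 m/s
Formula: f = (c / (2*pi)) * sqrt(S / (V * L))
Compute V * L = 0.0171 * 0.113 = 0.0019323
Compute S / (V * L) = 0.0222 / 0.0019323 = 11.4889
Compute sqrt(11.4889) = 3.389528
Compute c / (2*pi) = 343 / 6.283185 = 54.590148
f = 54.590148 * 3.389528 = 185.03

185.03 Hz


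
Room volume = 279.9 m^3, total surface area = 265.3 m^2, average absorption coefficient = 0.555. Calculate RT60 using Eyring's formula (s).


Given values:
  V = 279.9 m^3, S = 265.3 m^2, alpha = 0.555
Formula: RT60 = 0.161 * V / (-S * ln(1 - alpha))
Compute ln(1 - 0.555) = ln(0.445) = -0.809681
Denominator: -265.3 * -0.809681 = 214.8084
Numerator: 0.161 * 279.9 = 45.0639
RT60 = 45.0639 / 214.8084 = 0.21

0.21 s


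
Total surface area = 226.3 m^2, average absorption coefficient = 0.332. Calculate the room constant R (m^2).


Given values:
  S = 226.3 m^2, alpha = 0.332
Formula: R = S * alpha / (1 - alpha)
Numerator: 226.3 * 0.332 = 75.1316
Denominator: 1 - 0.332 = 0.668
R = 75.1316 / 0.668 = 112.47

112.47 m^2


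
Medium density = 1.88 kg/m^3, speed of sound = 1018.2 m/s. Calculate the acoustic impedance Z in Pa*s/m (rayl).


Given values:
  rho = 1.88 kg/m^3
  c = 1018.2 m/s
Formula: Z = rho * c
Z = 1.88 * 1018.2
Z = 1914.22

1914.22 rayl


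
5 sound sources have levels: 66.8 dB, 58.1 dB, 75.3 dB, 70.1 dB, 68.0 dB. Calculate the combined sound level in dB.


Formula: L_total = 10 * log10( sum(10^(Li/10)) )
  Source 1: 10^(66.8/10) = 4786300.9232
  Source 2: 10^(58.1/10) = 645654.229
  Source 3: 10^(75.3/10) = 33884415.6139
  Source 4: 10^(70.1/10) = 10232929.9228
  Source 5: 10^(68.0/10) = 6309573.4448
Sum of linear values = 55858874.1337
L_total = 10 * log10(55858874.1337) = 77.47

77.47 dB


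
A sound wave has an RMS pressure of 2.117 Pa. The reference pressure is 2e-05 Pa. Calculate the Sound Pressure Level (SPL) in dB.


Given values:
  p = 2.117 Pa
  p_ref = 2e-05 Pa
Formula: SPL = 20 * log10(p / p_ref)
Compute ratio: p / p_ref = 2.117 / 2e-05 = 105850
Compute log10: log10(105850) = 5.024691
Multiply: SPL = 20 * 5.024691 = 100.49

100.49 dB


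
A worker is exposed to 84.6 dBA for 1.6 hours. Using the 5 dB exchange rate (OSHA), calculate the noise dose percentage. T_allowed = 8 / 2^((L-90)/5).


Given values:
  L = 84.6 dBA, T = 1.6 hours
Formula: T_allowed = 8 / 2^((L - 90) / 5)
Compute exponent: (84.6 - 90) / 5 = -1.08
Compute 2^(-1.08) = 0.473029
T_allowed = 8 / 0.473029 = 16.912282 hours
Dose = (T / T_allowed) * 100
Dose = (1.6 / 16.912282) * 100 = 9.46

9.46 %


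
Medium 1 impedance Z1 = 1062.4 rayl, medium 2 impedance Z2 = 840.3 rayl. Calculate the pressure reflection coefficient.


Given values:
  Z1 = 1062.4 rayl, Z2 = 840.3 rayl
Formula: R = (Z2 - Z1) / (Z2 + Z1)
Numerator: Z2 - Z1 = 840.3 - 1062.4 = -222.1
Denominator: Z2 + Z1 = 840.3 + 1062.4 = 1902.7
R = -222.1 / 1902.7 = -0.1167

-0.1167


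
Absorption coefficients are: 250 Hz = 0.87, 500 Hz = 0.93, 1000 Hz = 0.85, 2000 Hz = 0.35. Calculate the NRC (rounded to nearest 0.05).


Given values:
  a_250 = 0.87, a_500 = 0.93
  a_1000 = 0.85, a_2000 = 0.35
Formula: NRC = (a250 + a500 + a1000 + a2000) / 4
Sum = 0.87 + 0.93 + 0.85 + 0.35 = 3.0
NRC = 3.0 / 4 = 0.75
Rounded to nearest 0.05: 0.75

0.75


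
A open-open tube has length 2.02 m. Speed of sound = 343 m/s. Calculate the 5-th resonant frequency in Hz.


Given values:
  Tube type: open-open, L = 2.02 m, c = 343 m/s, n = 5
Formula: f_n = n * c / (2 * L)
Compute 2 * L = 2 * 2.02 = 4.04
f = 5 * 343 / 4.04
f = 424.5

424.5 Hz


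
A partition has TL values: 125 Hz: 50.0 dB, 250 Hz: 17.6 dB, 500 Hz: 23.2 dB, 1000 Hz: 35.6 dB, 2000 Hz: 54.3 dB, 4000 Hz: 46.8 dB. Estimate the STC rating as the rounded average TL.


Given TL values at each frequency:
  125 Hz: 50.0 dB
  250 Hz: 17.6 dB
  500 Hz: 23.2 dB
  1000 Hz: 35.6 dB
  2000 Hz: 54.3 dB
  4000 Hz: 46.8 dB
Formula: STC ~ round(average of TL values)
Sum = 50.0 + 17.6 + 23.2 + 35.6 + 54.3 + 46.8 = 227.5
Average = 227.5 / 6 = 37.92
Rounded: 38

38


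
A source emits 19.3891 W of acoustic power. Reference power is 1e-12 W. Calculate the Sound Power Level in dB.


Given values:
  W = 19.3891 W
  W_ref = 1e-12 W
Formula: SWL = 10 * log10(W / W_ref)
Compute ratio: W / W_ref = 19389100000000
Compute log10: log10(19389100000000) = 13.287558
Multiply: SWL = 10 * 13.287558 = 132.88

132.88 dB


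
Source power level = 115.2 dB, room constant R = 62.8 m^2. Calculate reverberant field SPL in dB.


Given values:
  Lw = 115.2 dB, R = 62.8 m^2
Formula: SPL = Lw + 10 * log10(4 / R)
Compute 4 / R = 4 / 62.8 = 0.063694
Compute 10 * log10(0.063694) = -11.959
SPL = 115.2 + (-11.959) = 103.24

103.24 dB


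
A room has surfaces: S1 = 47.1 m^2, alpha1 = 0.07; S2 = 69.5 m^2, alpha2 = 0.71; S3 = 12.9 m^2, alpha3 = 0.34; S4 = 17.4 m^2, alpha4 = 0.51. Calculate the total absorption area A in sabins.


Given surfaces:
  Surface 1: 47.1 * 0.07 = 3.297
  Surface 2: 69.5 * 0.71 = 49.345
  Surface 3: 12.9 * 0.34 = 4.386
  Surface 4: 17.4 * 0.51 = 8.874
Formula: A = sum(Si * alpha_i)
A = 3.297 + 49.345 + 4.386 + 8.874
A = 65.9

65.9 sabins


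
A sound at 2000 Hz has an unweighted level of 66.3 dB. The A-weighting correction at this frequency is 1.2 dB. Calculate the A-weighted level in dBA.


Given values:
  SPL = 66.3 dB
  A-weighting at 2000 Hz = 1.2 dB
Formula: L_A = SPL + A_weight
L_A = 66.3 + (1.2)
L_A = 67.5

67.5 dBA


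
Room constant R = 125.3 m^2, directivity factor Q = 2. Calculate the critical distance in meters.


Given values:
  R = 125.3 m^2, Q = 2
Formula: d_c = 0.141 * sqrt(Q * R)
Compute Q * R = 2 * 125.3 = 250.6
Compute sqrt(250.6) = 15.8304
d_c = 0.141 * 15.8304 = 2.232

2.232 m


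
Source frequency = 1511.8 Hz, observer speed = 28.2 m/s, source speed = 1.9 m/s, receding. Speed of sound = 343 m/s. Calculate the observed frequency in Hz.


Given values:
  f_s = 1511.8 Hz, v_o = 28.2 m/s, v_s = 1.9 m/s
  Direction: receding
Formula: f_o = f_s * (c - v_o) / (c + v_s)
Numerator: c - v_o = 343 - 28.2 = 314.8
Denominator: c + v_s = 343 + 1.9 = 344.9
f_o = 1511.8 * 314.8 / 344.9 = 1379.86

1379.86 Hz


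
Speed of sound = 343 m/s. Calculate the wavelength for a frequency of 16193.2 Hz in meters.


Given values:
  c = 343 m/s, f = 16193.2 Hz
Formula: lambda = c / f
lambda = 343 / 16193.2
lambda = 0.0212

0.0212 m


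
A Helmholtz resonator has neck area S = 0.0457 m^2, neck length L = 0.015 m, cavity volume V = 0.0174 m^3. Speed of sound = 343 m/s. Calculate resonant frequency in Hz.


Given values:
  S = 0.0457 m^2, L = 0.015 m, V = 0.0174 m^3, c = 343 m/s
Formula: f = (c / (2*pi)) * sqrt(S / (V * L))
Compute V * L = 0.0174 * 0.015 = 0.000261
Compute S / (V * L) = 0.0457 / 0.000261 = 175.0958
Compute sqrt(175.0958) = 13.232377
Compute c / (2*pi) = 343 / 6.283185 = 54.590148
f = 54.590148 * 13.232377 = 722.36

722.36 Hz


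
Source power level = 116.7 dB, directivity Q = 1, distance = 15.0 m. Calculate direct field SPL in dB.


Given values:
  Lw = 116.7 dB, Q = 1, r = 15.0 m
Formula: SPL = Lw + 10 * log10(Q / (4 * pi * r^2))
Compute 4 * pi * r^2 = 4 * pi * 15.0^2 = 2827.4334
Compute Q / denom = 1 / 2827.4334 = 0.00035368
Compute 10 * log10(0.00035368) = -34.5139
SPL = 116.7 + (-34.5139) = 82.19

82.19 dB


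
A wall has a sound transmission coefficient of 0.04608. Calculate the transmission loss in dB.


Given values:
  tau = 0.04608
Formula: TL = 10 * log10(1 / tau)
Compute 1 / tau = 1 / 0.04608 = 21.7014
Compute log10(21.7014) = 1.336488
TL = 10 * 1.336488 = 13.36

13.36 dB


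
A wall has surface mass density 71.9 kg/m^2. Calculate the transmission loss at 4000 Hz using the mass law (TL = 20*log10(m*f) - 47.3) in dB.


Given values:
  m = 71.9 kg/m^2, f = 4000 Hz
Formula: TL = 20 * log10(m * f) - 47.3
Compute m * f = 71.9 * 4000 = 287600.0
Compute log10(287600.0) = 5.458789
Compute 20 * 5.458789 = 109.1758
TL = 109.1758 - 47.3 = 61.88

61.88 dB


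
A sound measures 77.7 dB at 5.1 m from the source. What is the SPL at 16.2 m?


Given values:
  SPL1 = 77.7 dB, r1 = 5.1 m, r2 = 16.2 m
Formula: SPL2 = SPL1 - 20 * log10(r2 / r1)
Compute ratio: r2 / r1 = 16.2 / 5.1 = 3.1765
Compute log10: log10(3.1765) = 0.501949
Compute drop: 20 * 0.501949 = 10.039
SPL2 = 77.7 - 10.039 = 67.66

67.66 dB


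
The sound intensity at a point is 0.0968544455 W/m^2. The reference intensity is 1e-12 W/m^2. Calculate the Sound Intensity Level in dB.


Given values:
  I = 0.0968544455 W/m^2
  I_ref = 1e-12 W/m^2
Formula: SIL = 10 * log10(I / I_ref)
Compute ratio: I / I_ref = 96854445500
Compute log10: log10(96854445500) = 10.98612
Multiply: SIL = 10 * 10.98612 = 109.86

109.86 dB


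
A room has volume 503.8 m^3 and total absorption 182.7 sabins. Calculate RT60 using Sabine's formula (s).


Given values:
  V = 503.8 m^3
  A = 182.7 sabins
Formula: RT60 = 0.161 * V / A
Numerator: 0.161 * 503.8 = 81.1118
RT60 = 81.1118 / 182.7 = 0.444

0.444 s


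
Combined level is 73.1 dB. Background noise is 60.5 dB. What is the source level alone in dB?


Given values:
  L_total = 73.1 dB, L_bg = 60.5 dB
Formula: L_source = 10 * log10(10^(L_total/10) - 10^(L_bg/10))
Convert to linear:
  10^(73.1/10) = 20417379.4467
  10^(60.5/10) = 1122018.4543
Difference: 20417379.4467 - 1122018.4543 = 19295360.9924
L_source = 10 * log10(19295360.9924) = 72.85

72.85 dB


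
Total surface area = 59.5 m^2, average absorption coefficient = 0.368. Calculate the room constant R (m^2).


Given values:
  S = 59.5 m^2, alpha = 0.368
Formula: R = S * alpha / (1 - alpha)
Numerator: 59.5 * 0.368 = 21.896
Denominator: 1 - 0.368 = 0.632
R = 21.896 / 0.632 = 34.65

34.65 m^2


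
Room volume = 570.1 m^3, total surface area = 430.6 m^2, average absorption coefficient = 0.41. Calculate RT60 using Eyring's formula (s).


Given values:
  V = 570.1 m^3, S = 430.6 m^2, alpha = 0.41
Formula: RT60 = 0.161 * V / (-S * ln(1 - alpha))
Compute ln(1 - 0.41) = ln(0.59) = -0.527633
Denominator: -430.6 * -0.527633 = 227.1988
Numerator: 0.161 * 570.1 = 91.7861
RT60 = 91.7861 / 227.1988 = 0.404

0.404 s


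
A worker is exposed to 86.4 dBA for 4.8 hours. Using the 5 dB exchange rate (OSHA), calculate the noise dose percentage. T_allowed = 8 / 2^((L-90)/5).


Given values:
  L = 86.4 dBA, T = 4.8 hours
Formula: T_allowed = 8 / 2^((L - 90) / 5)
Compute exponent: (86.4 - 90) / 5 = -0.72
Compute 2^(-0.72) = 0.607097
T_allowed = 8 / 0.607097 = 13.177466 hours
Dose = (T / T_allowed) * 100
Dose = (4.8 / 13.177466) * 100 = 36.43

36.43 %


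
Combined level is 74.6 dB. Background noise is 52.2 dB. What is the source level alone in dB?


Given values:
  L_total = 74.6 dB, L_bg = 52.2 dB
Formula: L_source = 10 * log10(10^(L_total/10) - 10^(L_bg/10))
Convert to linear:
  10^(74.6/10) = 28840315.0313
  10^(52.2/10) = 165958.6907
Difference: 28840315.0313 - 165958.6907 = 28674356.3406
L_source = 10 * log10(28674356.3406) = 74.57

74.57 dB


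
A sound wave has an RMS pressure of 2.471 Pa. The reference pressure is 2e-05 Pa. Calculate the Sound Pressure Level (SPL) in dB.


Given values:
  p = 2.471 Pa
  p_ref = 2e-05 Pa
Formula: SPL = 20 * log10(p / p_ref)
Compute ratio: p / p_ref = 2.471 / 2e-05 = 123550
Compute log10: log10(123550) = 5.091843
Multiply: SPL = 20 * 5.091843 = 101.84

101.84 dB


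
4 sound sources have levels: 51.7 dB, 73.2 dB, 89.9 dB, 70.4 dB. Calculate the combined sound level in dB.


Formula: L_total = 10 * log10( sum(10^(Li/10)) )
  Source 1: 10^(51.7/10) = 147910.8388
  Source 2: 10^(73.2/10) = 20892961.3085
  Source 3: 10^(89.9/10) = 977237220.9558
  Source 4: 10^(70.4/10) = 10964781.9614
Sum of linear values = 1009242875.0645
L_total = 10 * log10(1009242875.0645) = 90.04

90.04 dB


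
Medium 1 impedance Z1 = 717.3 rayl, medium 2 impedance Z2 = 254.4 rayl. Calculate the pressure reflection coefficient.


Given values:
  Z1 = 717.3 rayl, Z2 = 254.4 rayl
Formula: R = (Z2 - Z1) / (Z2 + Z1)
Numerator: Z2 - Z1 = 254.4 - 717.3 = -462.9
Denominator: Z2 + Z1 = 254.4 + 717.3 = 971.7
R = -462.9 / 971.7 = -0.4764

-0.4764


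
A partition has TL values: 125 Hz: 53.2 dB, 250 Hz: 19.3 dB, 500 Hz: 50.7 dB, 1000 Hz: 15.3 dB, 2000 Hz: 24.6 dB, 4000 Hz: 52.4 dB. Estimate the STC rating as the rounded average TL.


Given TL values at each frequency:
  125 Hz: 53.2 dB
  250 Hz: 19.3 dB
  500 Hz: 50.7 dB
  1000 Hz: 15.3 dB
  2000 Hz: 24.6 dB
  4000 Hz: 52.4 dB
Formula: STC ~ round(average of TL values)
Sum = 53.2 + 19.3 + 50.7 + 15.3 + 24.6 + 52.4 = 215.5
Average = 215.5 / 6 = 35.92
Rounded: 36

36


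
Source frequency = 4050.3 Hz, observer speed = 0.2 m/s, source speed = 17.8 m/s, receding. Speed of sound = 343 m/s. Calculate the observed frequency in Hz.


Given values:
  f_s = 4050.3 Hz, v_o = 0.2 m/s, v_s = 17.8 m/s
  Direction: receding
Formula: f_o = f_s * (c - v_o) / (c + v_s)
Numerator: c - v_o = 343 - 0.2 = 342.8
Denominator: c + v_s = 343 + 17.8 = 360.8
f_o = 4050.3 * 342.8 / 360.8 = 3848.23

3848.23 Hz


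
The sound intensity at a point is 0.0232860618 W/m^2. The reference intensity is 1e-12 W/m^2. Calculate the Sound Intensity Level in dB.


Given values:
  I = 0.0232860618 W/m^2
  I_ref = 1e-12 W/m^2
Formula: SIL = 10 * log10(I / I_ref)
Compute ratio: I / I_ref = 23286061800
Compute log10: log10(23286061800) = 10.367096
Multiply: SIL = 10 * 10.367096 = 103.67

103.67 dB


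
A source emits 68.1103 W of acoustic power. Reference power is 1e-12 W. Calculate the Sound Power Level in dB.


Given values:
  W = 68.1103 W
  W_ref = 1e-12 W
Formula: SWL = 10 * log10(W / W_ref)
Compute ratio: W / W_ref = 68110300000000
Compute log10: log10(68110300000000) = 13.833213
Multiply: SWL = 10 * 13.833213 = 138.33

138.33 dB


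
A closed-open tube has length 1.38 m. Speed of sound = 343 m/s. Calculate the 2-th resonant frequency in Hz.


Given values:
  Tube type: closed-open, L = 1.38 m, c = 343 m/s, n = 2
Formula: f_n = (2n - 1) * c / (4 * L)
Compute 2n - 1 = 2*2 - 1 = 3
Compute 4 * L = 4 * 1.38 = 5.52
f = 3 * 343 / 5.52
f = 186.41

186.41 Hz


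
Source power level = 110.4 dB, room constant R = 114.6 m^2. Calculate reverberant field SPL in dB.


Given values:
  Lw = 110.4 dB, R = 114.6 m^2
Formula: SPL = Lw + 10 * log10(4 / R)
Compute 4 / R = 4 / 114.6 = 0.034904
Compute 10 * log10(0.034904) = -14.5712
SPL = 110.4 + (-14.5712) = 95.83

95.83 dB


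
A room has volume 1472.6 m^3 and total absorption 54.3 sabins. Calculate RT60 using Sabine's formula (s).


Given values:
  V = 1472.6 m^3
  A = 54.3 sabins
Formula: RT60 = 0.161 * V / A
Numerator: 0.161 * 1472.6 = 237.0886
RT60 = 237.0886 / 54.3 = 4.366

4.366 s


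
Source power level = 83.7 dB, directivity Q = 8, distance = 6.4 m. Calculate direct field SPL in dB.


Given values:
  Lw = 83.7 dB, Q = 8, r = 6.4 m
Formula: SPL = Lw + 10 * log10(Q / (4 * pi * r^2))
Compute 4 * pi * r^2 = 4 * pi * 6.4^2 = 514.7185
Compute Q / denom = 8 / 514.7185 = 0.01554248
Compute 10 * log10(0.01554248) = -18.0848
SPL = 83.7 + (-18.0848) = 65.62

65.62 dB


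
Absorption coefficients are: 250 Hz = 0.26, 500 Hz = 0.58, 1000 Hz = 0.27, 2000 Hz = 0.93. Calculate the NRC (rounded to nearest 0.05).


Given values:
  a_250 = 0.26, a_500 = 0.58
  a_1000 = 0.27, a_2000 = 0.93
Formula: NRC = (a250 + a500 + a1000 + a2000) / 4
Sum = 0.26 + 0.58 + 0.27 + 0.93 = 2.04
NRC = 2.04 / 4 = 0.51
Rounded to nearest 0.05: 0.5

0.5


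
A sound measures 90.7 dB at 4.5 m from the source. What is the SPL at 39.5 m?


Given values:
  SPL1 = 90.7 dB, r1 = 4.5 m, r2 = 39.5 m
Formula: SPL2 = SPL1 - 20 * log10(r2 / r1)
Compute ratio: r2 / r1 = 39.5 / 4.5 = 8.7778
Compute log10: log10(8.7778) = 0.943386
Compute drop: 20 * 0.943386 = 18.8677
SPL2 = 90.7 - 18.8677 = 71.83

71.83 dB


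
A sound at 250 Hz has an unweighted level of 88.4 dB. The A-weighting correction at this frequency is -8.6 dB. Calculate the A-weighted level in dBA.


Given values:
  SPL = 88.4 dB
  A-weighting at 250 Hz = -8.6 dB
Formula: L_A = SPL + A_weight
L_A = 88.4 + (-8.6)
L_A = 79.8

79.8 dBA


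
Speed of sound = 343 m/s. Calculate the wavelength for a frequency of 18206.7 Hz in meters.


Given values:
  c = 343 m/s, f = 18206.7 Hz
Formula: lambda = c / f
lambda = 343 / 18206.7
lambda = 0.0188

0.0188 m


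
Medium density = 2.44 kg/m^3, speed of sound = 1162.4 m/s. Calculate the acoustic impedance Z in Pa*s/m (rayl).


Given values:
  rho = 2.44 kg/m^3
  c = 1162.4 m/s
Formula: Z = rho * c
Z = 2.44 * 1162.4
Z = 2836.26

2836.26 rayl


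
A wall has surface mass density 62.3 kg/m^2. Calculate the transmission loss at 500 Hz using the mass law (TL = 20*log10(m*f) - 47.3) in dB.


Given values:
  m = 62.3 kg/m^2, f = 500 Hz
Formula: TL = 20 * log10(m * f) - 47.3
Compute m * f = 62.3 * 500 = 31150.0
Compute log10(31150.0) = 4.493458
Compute 20 * 4.493458 = 89.8692
TL = 89.8692 - 47.3 = 42.57

42.57 dB


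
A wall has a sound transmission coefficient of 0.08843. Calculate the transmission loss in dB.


Given values:
  tau = 0.08843
Formula: TL = 10 * log10(1 / tau)
Compute 1 / tau = 1 / 0.08843 = 11.3084
Compute log10(11.3084) = 1.053401
TL = 10 * 1.053401 = 10.53

10.53 dB


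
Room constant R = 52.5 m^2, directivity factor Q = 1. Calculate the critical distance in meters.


Given values:
  R = 52.5 m^2, Q = 1
Formula: d_c = 0.141 * sqrt(Q * R)
Compute Q * R = 1 * 52.5 = 52.5
Compute sqrt(52.5) = 7.2457
d_c = 0.141 * 7.2457 = 1.022

1.022 m


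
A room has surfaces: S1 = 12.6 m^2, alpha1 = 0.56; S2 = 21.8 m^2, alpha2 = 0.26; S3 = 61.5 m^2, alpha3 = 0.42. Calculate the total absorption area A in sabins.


Given surfaces:
  Surface 1: 12.6 * 0.56 = 7.056
  Surface 2: 21.8 * 0.26 = 5.668
  Surface 3: 61.5 * 0.42 = 25.83
Formula: A = sum(Si * alpha_i)
A = 7.056 + 5.668 + 25.83
A = 38.55

38.55 sabins


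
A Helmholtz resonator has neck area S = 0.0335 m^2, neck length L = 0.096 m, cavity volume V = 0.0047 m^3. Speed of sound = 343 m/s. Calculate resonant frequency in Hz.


Given values:
  S = 0.0335 m^2, L = 0.096 m, V = 0.0047 m^3, c = 343 m/s
Formula: f = (c / (2*pi)) * sqrt(S / (V * L))
Compute V * L = 0.0047 * 0.096 = 0.0004512
Compute S / (V * L) = 0.0335 / 0.0004512 = 74.2465
Compute sqrt(74.2465) = 8.616641
Compute c / (2*pi) = 343 / 6.283185 = 54.590148
f = 54.590148 * 8.616641 = 470.38

470.38 Hz


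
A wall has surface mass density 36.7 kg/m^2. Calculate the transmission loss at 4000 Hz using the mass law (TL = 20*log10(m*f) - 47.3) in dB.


Given values:
  m = 36.7 kg/m^2, f = 4000 Hz
Formula: TL = 20 * log10(m * f) - 47.3
Compute m * f = 36.7 * 4000 = 146800.0
Compute log10(146800.0) = 5.166726
Compute 20 * 5.166726 = 103.3345
TL = 103.3345 - 47.3 = 56.03

56.03 dB


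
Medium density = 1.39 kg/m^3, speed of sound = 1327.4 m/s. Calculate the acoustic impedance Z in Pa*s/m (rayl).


Given values:
  rho = 1.39 kg/m^3
  c = 1327.4 m/s
Formula: Z = rho * c
Z = 1.39 * 1327.4
Z = 1845.09

1845.09 rayl


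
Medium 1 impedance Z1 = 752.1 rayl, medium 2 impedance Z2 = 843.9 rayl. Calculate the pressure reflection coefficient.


Given values:
  Z1 = 752.1 rayl, Z2 = 843.9 rayl
Formula: R = (Z2 - Z1) / (Z2 + Z1)
Numerator: Z2 - Z1 = 843.9 - 752.1 = 91.8
Denominator: Z2 + Z1 = 843.9 + 752.1 = 1596.0
R = 91.8 / 1596.0 = 0.0575

0.0575


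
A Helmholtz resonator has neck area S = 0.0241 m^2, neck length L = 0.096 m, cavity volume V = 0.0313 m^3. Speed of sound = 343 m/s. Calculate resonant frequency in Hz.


Given values:
  S = 0.0241 m^2, L = 0.096 m, V = 0.0313 m^3, c = 343 m/s
Formula: f = (c / (2*pi)) * sqrt(S / (V * L))
Compute V * L = 0.0313 * 0.096 = 0.0030048
Compute S / (V * L) = 0.0241 / 0.0030048 = 8.0205
Compute sqrt(8.0205) = 2.832049
Compute c / (2*pi) = 343 / 6.283185 = 54.590148
f = 54.590148 * 2.832049 = 154.6

154.6 Hz


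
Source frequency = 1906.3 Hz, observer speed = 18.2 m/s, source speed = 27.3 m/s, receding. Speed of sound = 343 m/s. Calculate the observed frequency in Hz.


Given values:
  f_s = 1906.3 Hz, v_o = 18.2 m/s, v_s = 27.3 m/s
  Direction: receding
Formula: f_o = f_s * (c - v_o) / (c + v_s)
Numerator: c - v_o = 343 - 18.2 = 324.8
Denominator: c + v_s = 343 + 27.3 = 370.3
f_o = 1906.3 * 324.8 / 370.3 = 1672.07

1672.07 Hz


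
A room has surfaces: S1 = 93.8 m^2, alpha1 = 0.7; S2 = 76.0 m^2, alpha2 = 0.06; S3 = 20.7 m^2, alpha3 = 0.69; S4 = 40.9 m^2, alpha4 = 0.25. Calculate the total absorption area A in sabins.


Given surfaces:
  Surface 1: 93.8 * 0.7 = 65.66
  Surface 2: 76.0 * 0.06 = 4.56
  Surface 3: 20.7 * 0.69 = 14.283
  Surface 4: 40.9 * 0.25 = 10.225
Formula: A = sum(Si * alpha_i)
A = 65.66 + 4.56 + 14.283 + 10.225
A = 94.73

94.73 sabins


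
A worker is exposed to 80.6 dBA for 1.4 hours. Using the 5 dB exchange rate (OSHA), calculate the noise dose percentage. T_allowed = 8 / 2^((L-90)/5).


Given values:
  L = 80.6 dBA, T = 1.4 hours
Formula: T_allowed = 8 / 2^((L - 90) / 5)
Compute exponent: (80.6 - 90) / 5 = -1.88
Compute 2^(-1.88) = 0.271684
T_allowed = 8 / 0.271684 = 29.445974 hours
Dose = (T / T_allowed) * 100
Dose = (1.4 / 29.445974) * 100 = 4.75

4.75 %


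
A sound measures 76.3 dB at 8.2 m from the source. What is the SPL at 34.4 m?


Given values:
  SPL1 = 76.3 dB, r1 = 8.2 m, r2 = 34.4 m
Formula: SPL2 = SPL1 - 20 * log10(r2 / r1)
Compute ratio: r2 / r1 = 34.4 / 8.2 = 4.1951
Compute log10: log10(4.1951) = 0.622742
Compute drop: 20 * 0.622742 = 12.4548
SPL2 = 76.3 - 12.4548 = 63.85

63.85 dB


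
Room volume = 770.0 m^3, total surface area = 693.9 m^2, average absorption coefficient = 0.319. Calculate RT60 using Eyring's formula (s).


Given values:
  V = 770.0 m^3, S = 693.9 m^2, alpha = 0.319
Formula: RT60 = 0.161 * V / (-S * ln(1 - alpha))
Compute ln(1 - 0.319) = ln(0.681) = -0.384193
Denominator: -693.9 * -0.384193 = 266.5915
Numerator: 0.161 * 770.0 = 123.97
RT60 = 123.97 / 266.5915 = 0.465

0.465 s


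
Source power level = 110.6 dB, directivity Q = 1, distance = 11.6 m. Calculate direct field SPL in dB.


Given values:
  Lw = 110.6 dB, Q = 1, r = 11.6 m
Formula: SPL = Lw + 10 * log10(Q / (4 * pi * r^2))
Compute 4 * pi * r^2 = 4 * pi * 11.6^2 = 1690.9308
Compute Q / denom = 1 / 1690.9308 = 0.00059139
Compute 10 * log10(0.00059139) = -32.2813
SPL = 110.6 + (-32.2813) = 78.32

78.32 dB


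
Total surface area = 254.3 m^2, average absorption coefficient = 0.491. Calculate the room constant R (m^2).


Given values:
  S = 254.3 m^2, alpha = 0.491
Formula: R = S * alpha / (1 - alpha)
Numerator: 254.3 * 0.491 = 124.8613
Denominator: 1 - 0.491 = 0.509
R = 124.8613 / 0.509 = 245.31

245.31 m^2


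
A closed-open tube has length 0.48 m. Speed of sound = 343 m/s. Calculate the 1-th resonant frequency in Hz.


Given values:
  Tube type: closed-open, L = 0.48 m, c = 343 m/s, n = 1
Formula: f_n = (2n - 1) * c / (4 * L)
Compute 2n - 1 = 2*1 - 1 = 1
Compute 4 * L = 4 * 0.48 = 1.92
f = 1 * 343 / 1.92
f = 178.65

178.65 Hz


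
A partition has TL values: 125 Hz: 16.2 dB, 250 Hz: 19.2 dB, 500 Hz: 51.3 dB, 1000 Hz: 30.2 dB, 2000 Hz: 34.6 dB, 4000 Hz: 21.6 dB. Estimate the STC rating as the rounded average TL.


Given TL values at each frequency:
  125 Hz: 16.2 dB
  250 Hz: 19.2 dB
  500 Hz: 51.3 dB
  1000 Hz: 30.2 dB
  2000 Hz: 34.6 dB
  4000 Hz: 21.6 dB
Formula: STC ~ round(average of TL values)
Sum = 16.2 + 19.2 + 51.3 + 30.2 + 34.6 + 21.6 = 173.1
Average = 173.1 / 6 = 28.85
Rounded: 29

29


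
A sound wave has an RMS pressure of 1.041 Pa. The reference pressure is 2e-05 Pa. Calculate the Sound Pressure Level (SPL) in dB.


Given values:
  p = 1.041 Pa
  p_ref = 2e-05 Pa
Formula: SPL = 20 * log10(p / p_ref)
Compute ratio: p / p_ref = 1.041 / 2e-05 = 52050
Compute log10: log10(52050) = 4.716421
Multiply: SPL = 20 * 4.716421 = 94.33

94.33 dB


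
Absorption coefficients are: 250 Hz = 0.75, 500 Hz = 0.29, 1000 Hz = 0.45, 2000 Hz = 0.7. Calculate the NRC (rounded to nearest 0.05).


Given values:
  a_250 = 0.75, a_500 = 0.29
  a_1000 = 0.45, a_2000 = 0.7
Formula: NRC = (a250 + a500 + a1000 + a2000) / 4
Sum = 0.75 + 0.29 + 0.45 + 0.7 = 2.19
NRC = 2.19 / 4 = 0.5475
Rounded to nearest 0.05: 0.55

0.55


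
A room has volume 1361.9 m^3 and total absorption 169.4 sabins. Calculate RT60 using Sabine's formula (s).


Given values:
  V = 1361.9 m^3
  A = 169.4 sabins
Formula: RT60 = 0.161 * V / A
Numerator: 0.161 * 1361.9 = 219.2659
RT60 = 219.2659 / 169.4 = 1.294

1.294 s


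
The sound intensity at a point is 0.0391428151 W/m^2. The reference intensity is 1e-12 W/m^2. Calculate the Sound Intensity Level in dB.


Given values:
  I = 0.0391428151 W/m^2
  I_ref = 1e-12 W/m^2
Formula: SIL = 10 * log10(I / I_ref)
Compute ratio: I / I_ref = 39142815100
Compute log10: log10(39142815100) = 10.592652
Multiply: SIL = 10 * 10.592652 = 105.93

105.93 dB


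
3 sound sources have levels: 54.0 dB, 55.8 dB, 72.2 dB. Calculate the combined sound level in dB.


Formula: L_total = 10 * log10( sum(10^(Li/10)) )
  Source 1: 10^(54.0/10) = 251188.6432
  Source 2: 10^(55.8/10) = 380189.3963
  Source 3: 10^(72.2/10) = 16595869.0744
Sum of linear values = 17227247.1139
L_total = 10 * log10(17227247.1139) = 72.36

72.36 dB


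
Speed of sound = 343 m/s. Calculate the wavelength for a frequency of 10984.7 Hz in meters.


Given values:
  c = 343 m/s, f = 10984.7 Hz
Formula: lambda = c / f
lambda = 343 / 10984.7
lambda = 0.0312

0.0312 m


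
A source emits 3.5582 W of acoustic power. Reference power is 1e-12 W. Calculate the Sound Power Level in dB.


Given values:
  W = 3.5582 W
  W_ref = 1e-12 W
Formula: SWL = 10 * log10(W / W_ref)
Compute ratio: W / W_ref = 3558200000000
Compute log10: log10(3558200000000) = 12.55123
Multiply: SWL = 10 * 12.55123 = 125.51

125.51 dB


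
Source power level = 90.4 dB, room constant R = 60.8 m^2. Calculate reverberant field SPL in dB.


Given values:
  Lw = 90.4 dB, R = 60.8 m^2
Formula: SPL = Lw + 10 * log10(4 / R)
Compute 4 / R = 4 / 60.8 = 0.065789
Compute 10 * log10(0.065789) = -11.8185
SPL = 90.4 + (-11.8185) = 78.58

78.58 dB


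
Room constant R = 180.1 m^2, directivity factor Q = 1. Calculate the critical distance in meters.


Given values:
  R = 180.1 m^2, Q = 1
Formula: d_c = 0.141 * sqrt(Q * R)
Compute Q * R = 1 * 180.1 = 180.1
Compute sqrt(180.1) = 13.4201
d_c = 0.141 * 13.4201 = 1.892

1.892 m


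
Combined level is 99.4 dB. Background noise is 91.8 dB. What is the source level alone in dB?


Given values:
  L_total = 99.4 dB, L_bg = 91.8 dB
Formula: L_source = 10 * log10(10^(L_total/10) - 10^(L_bg/10))
Convert to linear:
  10^(99.4/10) = 8709635899.5608
  10^(91.8/10) = 1513561248.4362
Difference: 8709635899.5608 - 1513561248.4362 = 7196074651.1246
L_source = 10 * log10(7196074651.1246) = 98.57

98.57 dB


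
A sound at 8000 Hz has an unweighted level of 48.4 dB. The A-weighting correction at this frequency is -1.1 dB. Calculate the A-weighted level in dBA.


Given values:
  SPL = 48.4 dB
  A-weighting at 8000 Hz = -1.1 dB
Formula: L_A = SPL + A_weight
L_A = 48.4 + (-1.1)
L_A = 47.3

47.3 dBA


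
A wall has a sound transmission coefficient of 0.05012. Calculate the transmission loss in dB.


Given values:
  tau = 0.05012
Formula: TL = 10 * log10(1 / tau)
Compute 1 / tau = 1 / 0.05012 = 19.9521
Compute log10(19.9521) = 1.299989
TL = 10 * 1.299989 = 13.0

13.0 dB


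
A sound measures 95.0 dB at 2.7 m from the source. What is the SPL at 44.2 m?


Given values:
  SPL1 = 95.0 dB, r1 = 2.7 m, r2 = 44.2 m
Formula: SPL2 = SPL1 - 20 * log10(r2 / r1)
Compute ratio: r2 / r1 = 44.2 / 2.7 = 16.3704
Compute log10: log10(16.3704) = 1.214059
Compute drop: 20 * 1.214059 = 24.2812
SPL2 = 95.0 - 24.2812 = 70.72

70.72 dB


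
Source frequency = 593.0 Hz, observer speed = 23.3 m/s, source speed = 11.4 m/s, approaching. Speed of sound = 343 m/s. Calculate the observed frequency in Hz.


Given values:
  f_s = 593.0 Hz, v_o = 23.3 m/s, v_s = 11.4 m/s
  Direction: approaching
Formula: f_o = f_s * (c + v_o) / (c - v_s)
Numerator: c + v_o = 343 + 23.3 = 366.3
Denominator: c - v_s = 343 - 11.4 = 331.6
f_o = 593.0 * 366.3 / 331.6 = 655.05

655.05 Hz


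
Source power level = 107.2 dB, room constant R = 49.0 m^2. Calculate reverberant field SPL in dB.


Given values:
  Lw = 107.2 dB, R = 49.0 m^2
Formula: SPL = Lw + 10 * log10(4 / R)
Compute 4 / R = 4 / 49.0 = 0.081633
Compute 10 * log10(0.081633) = -10.8813
SPL = 107.2 + (-10.8813) = 96.32

96.32 dB


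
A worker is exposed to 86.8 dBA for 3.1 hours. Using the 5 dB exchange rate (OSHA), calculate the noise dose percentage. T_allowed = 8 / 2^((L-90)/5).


Given values:
  L = 86.8 dBA, T = 3.1 hours
Formula: T_allowed = 8 / 2^((L - 90) / 5)
Compute exponent: (86.8 - 90) / 5 = -0.64
Compute 2^(-0.64) = 0.641713
T_allowed = 8 / 0.641713 = 12.466632 hours
Dose = (T / T_allowed) * 100
Dose = (3.1 / 12.466632) * 100 = 24.87

24.87 %


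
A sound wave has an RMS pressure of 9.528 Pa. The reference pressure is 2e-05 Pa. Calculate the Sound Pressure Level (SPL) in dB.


Given values:
  p = 9.528 Pa
  p_ref = 2e-05 Pa
Formula: SPL = 20 * log10(p / p_ref)
Compute ratio: p / p_ref = 9.528 / 2e-05 = 476400
Compute log10: log10(476400) = 5.677972
Multiply: SPL = 20 * 5.677972 = 113.56

113.56 dB


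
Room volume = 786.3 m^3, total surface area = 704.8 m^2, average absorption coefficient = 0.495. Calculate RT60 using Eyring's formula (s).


Given values:
  V = 786.3 m^3, S = 704.8 m^2, alpha = 0.495
Formula: RT60 = 0.161 * V / (-S * ln(1 - alpha))
Compute ln(1 - 0.495) = ln(0.505) = -0.683197
Denominator: -704.8 * -0.683197 = 481.5172
Numerator: 0.161 * 786.3 = 126.5943
RT60 = 126.5943 / 481.5172 = 0.263

0.263 s


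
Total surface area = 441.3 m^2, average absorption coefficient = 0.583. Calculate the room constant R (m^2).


Given values:
  S = 441.3 m^2, alpha = 0.583
Formula: R = S * alpha / (1 - alpha)
Numerator: 441.3 * 0.583 = 257.2779
Denominator: 1 - 0.583 = 0.417
R = 257.2779 / 0.417 = 616.97

616.97 m^2


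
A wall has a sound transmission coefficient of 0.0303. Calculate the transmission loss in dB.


Given values:
  tau = 0.0303
Formula: TL = 10 * log10(1 / tau)
Compute 1 / tau = 1 / 0.0303 = 33.0033
Compute log10(33.0033) = 1.518557
TL = 10 * 1.518557 = 15.19

15.19 dB


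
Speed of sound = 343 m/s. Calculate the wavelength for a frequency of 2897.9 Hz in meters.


Given values:
  c = 343 m/s, f = 2897.9 Hz
Formula: lambda = c / f
lambda = 343 / 2897.9
lambda = 0.1184

0.1184 m


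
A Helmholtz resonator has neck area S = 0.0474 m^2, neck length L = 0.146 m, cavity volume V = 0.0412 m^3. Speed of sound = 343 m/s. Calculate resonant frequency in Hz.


Given values:
  S = 0.0474 m^2, L = 0.146 m, V = 0.0412 m^3, c = 343 m/s
Formula: f = (c / (2*pi)) * sqrt(S / (V * L))
Compute V * L = 0.0412 * 0.146 = 0.0060152
Compute S / (V * L) = 0.0474 / 0.0060152 = 7.88
Compute sqrt(7.88) = 2.807134
Compute c / (2*pi) = 343 / 6.283185 = 54.590148
f = 54.590148 * 2.807134 = 153.24

153.24 Hz


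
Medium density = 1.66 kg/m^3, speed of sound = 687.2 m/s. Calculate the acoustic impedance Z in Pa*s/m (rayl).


Given values:
  rho = 1.66 kg/m^3
  c = 687.2 m/s
Formula: Z = rho * c
Z = 1.66 * 687.2
Z = 1140.75

1140.75 rayl


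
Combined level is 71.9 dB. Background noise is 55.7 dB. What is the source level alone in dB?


Given values:
  L_total = 71.9 dB, L_bg = 55.7 dB
Formula: L_source = 10 * log10(10^(L_total/10) - 10^(L_bg/10))
Convert to linear:
  10^(71.9/10) = 15488166.1891
  10^(55.7/10) = 371535.2291
Difference: 15488166.1891 - 371535.2291 = 15116630.96
L_source = 10 * log10(15116630.96) = 71.79

71.79 dB


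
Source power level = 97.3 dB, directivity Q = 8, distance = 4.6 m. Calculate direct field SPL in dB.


Given values:
  Lw = 97.3 dB, Q = 8, r = 4.6 m
Formula: SPL = Lw + 10 * log10(Q / (4 * pi * r^2))
Compute 4 * pi * r^2 = 4 * pi * 4.6^2 = 265.9044
Compute Q / denom = 8 / 265.9044 = 0.030086
Compute 10 * log10(0.030086) = -15.2164
SPL = 97.3 + (-15.2164) = 82.08

82.08 dB


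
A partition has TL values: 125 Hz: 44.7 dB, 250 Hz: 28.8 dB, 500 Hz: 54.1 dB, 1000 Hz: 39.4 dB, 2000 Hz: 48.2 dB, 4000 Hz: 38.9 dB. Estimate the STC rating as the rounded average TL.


Given TL values at each frequency:
  125 Hz: 44.7 dB
  250 Hz: 28.8 dB
  500 Hz: 54.1 dB
  1000 Hz: 39.4 dB
  2000 Hz: 48.2 dB
  4000 Hz: 38.9 dB
Formula: STC ~ round(average of TL values)
Sum = 44.7 + 28.8 + 54.1 + 39.4 + 48.2 + 38.9 = 254.1
Average = 254.1 / 6 = 42.35
Rounded: 42

42
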